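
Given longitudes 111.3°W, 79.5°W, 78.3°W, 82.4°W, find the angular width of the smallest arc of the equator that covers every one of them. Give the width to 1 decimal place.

Sort the longitudes: -111.3°, -82.4°, -79.5°, -78.3°.
Eastward gaps between consecutive values (wrapping around): 28.9°, 2.9°, 1.2°, 327.0°.
Largest gap = 327.0° ⇒ minimal covering band is its complement: 360° − 327.0° = 33.0°.
Band runs from -111.3° eastward to -78.3°.

33.0°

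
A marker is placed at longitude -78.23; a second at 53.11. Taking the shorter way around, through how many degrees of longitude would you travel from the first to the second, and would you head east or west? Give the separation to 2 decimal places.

131.34° east

Raw difference: 53.11 − -78.23 = 131.34°.
Normalise into (−180°, 180°]: 131.34° stays 131.34°.
Positive ⇒ the second point lies to the east; separation 131.34°.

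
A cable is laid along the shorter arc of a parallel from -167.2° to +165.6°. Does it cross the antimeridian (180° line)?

Naïve |165.6 − -167.2| = 332.8° > 180°, so the shorter arc goes the other way round — across 180°.
Signed shortest Δλ = ((165.6 − -167.2 + 180) mod 360) − 180 = -27.2°.
Going west by 27.2° from -167.2° passes through 180° before reaching +165.6°.

Yes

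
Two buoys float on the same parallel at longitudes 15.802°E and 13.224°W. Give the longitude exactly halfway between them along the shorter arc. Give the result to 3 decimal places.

1.289°E

Signed shortest Δλ from +15.802° to -13.224° is -29.026°.
Midpoint longitude = +15.802° + (-29.026°)/2 = +15.802° − 14.513° = +1.289°.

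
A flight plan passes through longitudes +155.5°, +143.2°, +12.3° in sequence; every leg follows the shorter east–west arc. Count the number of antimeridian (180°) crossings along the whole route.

0

Leg 1: +155.5° → +143.2°, shortest Δλ = -12.3° (west) — does not cross 180°.
Leg 2: +143.2° → +12.3°, shortest Δλ = -130.9° (west) — does not cross 180°.
Total crossings: 0.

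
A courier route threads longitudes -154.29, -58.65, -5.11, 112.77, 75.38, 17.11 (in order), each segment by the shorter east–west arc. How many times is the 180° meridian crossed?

Leg 1: -154.29° → -58.65°, shortest Δλ = 95.64° (east) — does not cross 180°.
Leg 2: -58.65° → -5.11°, shortest Δλ = 53.54° (east) — does not cross 180°.
Leg 3: -5.11° → +112.77°, shortest Δλ = 117.88° (east) — does not cross 180°.
Leg 4: +112.77° → +75.38°, shortest Δλ = -37.39° (west) — does not cross 180°.
Leg 5: +75.38° → +17.11°, shortest Δλ = -58.27° (west) — does not cross 180°.
Total crossings: 0.

0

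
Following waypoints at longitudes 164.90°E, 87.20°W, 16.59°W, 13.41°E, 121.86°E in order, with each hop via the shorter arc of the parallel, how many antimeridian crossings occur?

Leg 1: +164.90° → -87.20°, shortest Δλ = 107.9° (east) — crosses 180°.
Leg 2: -87.20° → -16.59°, shortest Δλ = 70.61° (east) — does not cross 180°.
Leg 3: -16.59° → +13.41°, shortest Δλ = 30.0° (east) — does not cross 180°.
Leg 4: +13.41° → +121.86°, shortest Δλ = 108.45° (east) — does not cross 180°.
Total crossings: 1.

1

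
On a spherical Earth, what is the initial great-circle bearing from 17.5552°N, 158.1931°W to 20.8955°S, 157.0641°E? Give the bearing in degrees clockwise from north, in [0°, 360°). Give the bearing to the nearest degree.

231°

Δλ = 157.0641 − -158.1931 = 315.2572°; wrapped into (−180°, 180°]: -44.7428°.
θ = atan2( sin Δλ · cos φ₂ , cos φ₁ · sin φ₂ − sin φ₁ · cos φ₂ · cos Δλ )
  = atan2(-0.65763, -0.54020) = -129.401° → normalised to [0°, 360°): 230.599°.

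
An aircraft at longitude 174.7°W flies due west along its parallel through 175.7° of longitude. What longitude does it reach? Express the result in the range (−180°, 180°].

9.6°E

Start at -174.7°; shift −175.7° → -350.4°.
-350.4° lies outside (−180°, 180°]; add 360° → +9.6°.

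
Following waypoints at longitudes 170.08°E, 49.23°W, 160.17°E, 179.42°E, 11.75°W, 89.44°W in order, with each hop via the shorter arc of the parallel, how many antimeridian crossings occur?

Leg 1: +170.08° → -49.23°, shortest Δλ = 140.69° (east) — crosses 180°.
Leg 2: -49.23° → +160.17°, shortest Δλ = -150.6° (west) — crosses 180°.
Leg 3: +160.17° → +179.42°, shortest Δλ = 19.25° (east) — does not cross 180°.
Leg 4: +179.42° → -11.75°, shortest Δλ = 168.83° (east) — crosses 180°.
Leg 5: -11.75° → -89.44°, shortest Δλ = -77.69° (west) — does not cross 180°.
Total crossings: 3.

3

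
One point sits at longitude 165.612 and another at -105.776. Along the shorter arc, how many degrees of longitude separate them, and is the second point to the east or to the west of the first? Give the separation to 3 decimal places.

Raw difference: -105.776 − 165.612 = -271.388°.
Normalise into (−180°, 180°]: -271.388° + 360° = 88.612°.
Positive ⇒ the second point lies to the east; separation 88.612°.

88.612° east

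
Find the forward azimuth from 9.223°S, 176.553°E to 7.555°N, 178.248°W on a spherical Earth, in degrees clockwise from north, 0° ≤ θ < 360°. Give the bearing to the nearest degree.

17°

Δλ = -178.248 − 176.553 = -354.801°; wrapped into (−180°, 180°]: 5.199°.
θ = atan2( sin Δλ · cos φ₂ , cos φ₁ · sin φ₂ − sin φ₁ · cos φ₂ · cos Δλ )
  = atan2(0.08983, 0.28801) = 17.322° → normalised to [0°, 360°): 17.322°.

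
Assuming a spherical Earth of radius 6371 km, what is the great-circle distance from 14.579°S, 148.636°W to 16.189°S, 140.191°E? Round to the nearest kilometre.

Δλ = 140.191 − -148.636 = 288.827°; wrapped into (−180°, 180°]: -71.173°.
Δφ = -16.189 − -14.579 = -1.610°.
a = sin²(Δφ/2) + cos φ₁ · cos φ₂ · sin²(Δλ/2) = 0.314942.
c = 2·atan2(√a, √(1−a)) = 1.19166 rad → d = 6371·c ≈ 7592.08 km.

7592 km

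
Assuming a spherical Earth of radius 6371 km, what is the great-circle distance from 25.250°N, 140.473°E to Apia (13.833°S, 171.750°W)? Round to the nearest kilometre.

Δλ = -171.750 − 140.473 = -312.223°; wrapped into (−180°, 180°]: 47.777°.
Δφ = -13.833 − 25.250 = -39.083°.
a = sin²(Δφ/2) + cos φ₁ · cos φ₂ · sin²(Δλ/2) = 0.255904.
c = 2·atan2(√a, √(1−a)) = 1.06078 rad → d = 6371·c ≈ 6758.23 km.

6758 km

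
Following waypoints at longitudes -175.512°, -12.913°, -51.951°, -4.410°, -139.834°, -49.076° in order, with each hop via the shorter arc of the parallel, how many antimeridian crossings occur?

0

Leg 1: -175.512° → -12.913°, shortest Δλ = 162.599° (east) — does not cross 180°.
Leg 2: -12.913° → -51.951°, shortest Δλ = -39.038° (west) — does not cross 180°.
Leg 3: -51.951° → -4.410°, shortest Δλ = 47.541° (east) — does not cross 180°.
Leg 4: -4.410° → -139.834°, shortest Δλ = -135.424° (west) — does not cross 180°.
Leg 5: -139.834° → -49.076°, shortest Δλ = 90.758° (east) — does not cross 180°.
Total crossings: 0.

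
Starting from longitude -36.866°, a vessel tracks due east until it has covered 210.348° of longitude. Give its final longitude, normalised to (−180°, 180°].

+173.482°

Start at -36.866°; shift +210.348° → +173.482°.
+173.482° already lies in (−180°, 180°].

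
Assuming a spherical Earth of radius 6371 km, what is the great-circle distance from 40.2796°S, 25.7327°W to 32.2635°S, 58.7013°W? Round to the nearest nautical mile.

1656 nmi

Δλ = -58.7013 − -25.7327 = -32.9686°.
Δφ = -32.2635 − -40.2796 = 8.0161°.
a = sin²(Δφ/2) + cos φ₁ · cos φ₂ · sin²(Δλ/2) = 0.056827.
c = 2·atan2(√a, √(1−a)) = 0.48140 rad → d = 6371·c ≈ 3067.02 km ≈ 1656.06 nmi.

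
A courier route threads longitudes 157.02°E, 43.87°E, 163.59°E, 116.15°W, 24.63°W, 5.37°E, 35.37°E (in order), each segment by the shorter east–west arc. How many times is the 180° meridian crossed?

Leg 1: +157.02° → +43.87°, shortest Δλ = -113.15° (west) — does not cross 180°.
Leg 2: +43.87° → +163.59°, shortest Δλ = 119.72° (east) — does not cross 180°.
Leg 3: +163.59° → -116.15°, shortest Δλ = 80.26° (east) — crosses 180°.
Leg 4: -116.15° → -24.63°, shortest Δλ = 91.52° (east) — does not cross 180°.
Leg 5: -24.63° → +5.37°, shortest Δλ = 30.0° (east) — does not cross 180°.
Leg 6: +5.37° → +35.37°, shortest Δλ = 30.0° (east) — does not cross 180°.
Total crossings: 1.

1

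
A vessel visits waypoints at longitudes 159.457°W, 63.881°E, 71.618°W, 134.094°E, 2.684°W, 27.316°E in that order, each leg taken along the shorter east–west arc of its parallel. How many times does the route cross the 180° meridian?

2

Leg 1: -159.457° → +63.881°, shortest Δλ = -136.662° (west) — crosses 180°.
Leg 2: +63.881° → -71.618°, shortest Δλ = -135.499° (west) — does not cross 180°.
Leg 3: -71.618° → +134.094°, shortest Δλ = -154.288° (west) — crosses 180°.
Leg 4: +134.094° → -2.684°, shortest Δλ = -136.778° (west) — does not cross 180°.
Leg 5: -2.684° → +27.316°, shortest Δλ = 30.0° (east) — does not cross 180°.
Total crossings: 2.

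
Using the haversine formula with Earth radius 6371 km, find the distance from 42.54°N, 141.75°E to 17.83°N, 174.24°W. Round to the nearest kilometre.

Δλ = -174.24 − 141.75 = -315.99°; wrapped into (−180°, 180°]: 44.01°.
Δφ = 17.83 − 42.54 = -24.71°.
a = sin²(Δφ/2) + cos φ₁ · cos φ₂ · sin²(Δλ/2) = 0.144255.
c = 2·atan2(√a, √(1−a)) = 0.77918 rad → d = 6371·c ≈ 4964.15 km.

4964 km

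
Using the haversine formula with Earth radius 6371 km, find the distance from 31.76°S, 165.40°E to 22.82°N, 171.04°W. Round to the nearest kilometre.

Δλ = -171.04 − 165.40 = -336.44°; wrapped into (−180°, 180°]: 23.56°.
Δφ = 22.82 − -31.76 = 54.58°.
a = sin²(Δφ/2) + cos φ₁ · cos φ₂ · sin²(Δλ/2) = 0.242881.
c = 2·atan2(√a, √(1−a)) = 1.03068 rad → d = 6371·c ≈ 6566.45 km.

6566 km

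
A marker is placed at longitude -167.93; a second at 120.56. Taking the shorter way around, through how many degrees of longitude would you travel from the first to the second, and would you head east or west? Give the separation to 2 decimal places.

Raw difference: 120.56 − -167.93 = 288.49°.
Normalise into (−180°, 180°]: 288.49° − 360° = -71.51°.
Negative ⇒ the second point lies to the west; separation 71.51°.

71.51° west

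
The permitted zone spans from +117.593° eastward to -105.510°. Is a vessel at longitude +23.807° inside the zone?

No

Band width going east from +117.593° to -105.510°: ((-105.510 − 117.593) mod 360) = 136.897°.
Offset of +23.807° east of the west edge: ((23.807 − 117.593) mod 360) = 266.214°.
266.214° > 136.897° ⇒ outside.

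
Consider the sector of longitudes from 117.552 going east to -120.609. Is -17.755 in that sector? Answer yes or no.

No

Band width going east from +117.552° to -120.609°: ((-120.609 − 117.552) mod 360) = 121.839°.
Offset of -17.755° east of the west edge: ((-17.755 − 117.552) mod 360) = 224.693°.
224.693° > 121.839° ⇒ outside.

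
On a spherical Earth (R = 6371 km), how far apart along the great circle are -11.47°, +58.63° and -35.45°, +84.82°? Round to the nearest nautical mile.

Δλ = 84.82 − 58.63 = 26.19°.
Δφ = -35.45 − -11.47 = -23.98°.
a = sin²(Δφ/2) + cos φ₁ · cos φ₂ · sin²(Δλ/2) = 0.084138.
c = 2·atan2(√a, √(1−a)) = 0.58859 rad → d = 6371·c ≈ 3749.90 km ≈ 2024.78 nmi.

2025 nmi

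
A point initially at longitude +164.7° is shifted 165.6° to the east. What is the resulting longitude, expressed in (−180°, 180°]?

-29.7°

Start at +164.7°; shift +165.6° → +330.3°.
+330.3° lies outside (−180°, 180°]; subtract 360° → -29.7°.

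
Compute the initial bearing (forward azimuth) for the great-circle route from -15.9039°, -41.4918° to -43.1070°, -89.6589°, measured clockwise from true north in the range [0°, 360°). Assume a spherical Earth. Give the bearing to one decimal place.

Δλ = -89.6589 − -41.4918 = -48.1671°.
θ = atan2( sin Δλ · cos φ₂ , cos φ₁ · sin φ₂ − sin φ₁ · cos φ₂ · cos Δλ )
  = atan2(-0.54398, -0.52377) = -133.916° → normalised to [0°, 360°): 226.084°.

226.1°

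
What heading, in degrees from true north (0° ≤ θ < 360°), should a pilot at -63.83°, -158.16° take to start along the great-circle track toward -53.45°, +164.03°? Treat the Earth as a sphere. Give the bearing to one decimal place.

280.5°

Δλ = 164.03 − -158.16 = 322.19°; wrapped into (−180°, 180°]: -37.81°.
θ = atan2( sin Δλ · cos φ₂ , cos φ₁ · sin φ₂ − sin φ₁ · cos φ₂ · cos Δλ )
  = atan2(-0.36508, 0.06796) = -79.455° → normalised to [0°, 360°): 280.545°.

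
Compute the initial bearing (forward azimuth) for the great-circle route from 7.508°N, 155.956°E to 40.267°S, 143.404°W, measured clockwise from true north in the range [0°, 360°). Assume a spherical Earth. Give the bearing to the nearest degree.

Δλ = -143.404 − 155.956 = -299.360°; wrapped into (−180°, 180°]: 60.640°.
θ = atan2( sin Δλ · cos φ₂ , cos φ₁ · sin φ₂ − sin φ₁ · cos φ₂ · cos Δλ )
  = atan2(0.66503, -0.68969) = 136.043° → normalised to [0°, 360°): 136.043°.

136°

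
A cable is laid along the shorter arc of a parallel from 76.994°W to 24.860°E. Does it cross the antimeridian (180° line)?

No

Signed shortest Δλ = ((24.860 − -76.994 + 180) mod 360) − 180 = 101.854°.
Going east by 101.854° from -76.994° reaches +24.860° without touching 180°.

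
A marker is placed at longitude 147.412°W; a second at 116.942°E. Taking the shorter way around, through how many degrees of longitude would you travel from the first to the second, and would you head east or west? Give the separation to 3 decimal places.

Raw difference: 116.942 − -147.412 = 264.354°.
Normalise into (−180°, 180°]: 264.354° − 360° = -95.646°.
Negative ⇒ the second point lies to the west; separation 95.646°.

95.646° west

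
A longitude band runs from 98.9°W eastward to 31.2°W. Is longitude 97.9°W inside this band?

Yes

Band width going east from -98.9° to -31.2°: ((-31.2 − -98.9) mod 360) = 67.7°.
Offset of -97.9° east of the west edge: ((-97.9 − -98.9) mod 360) = 1.0°.
1.0° ≤ 67.7° ⇒ inside.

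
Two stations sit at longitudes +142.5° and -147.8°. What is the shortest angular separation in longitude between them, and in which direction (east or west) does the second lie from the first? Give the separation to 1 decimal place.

69.7° east

Raw difference: -147.8 − 142.5 = -290.3°.
Normalise into (−180°, 180°]: -290.3° + 360° = 69.7°.
Positive ⇒ the second point lies to the east; separation 69.7°.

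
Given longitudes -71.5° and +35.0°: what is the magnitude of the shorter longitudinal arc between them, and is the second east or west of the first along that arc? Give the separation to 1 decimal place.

Raw difference: 35.0 − -71.5 = 106.5°.
Normalise into (−180°, 180°]: 106.5° stays 106.5°.
Positive ⇒ the second point lies to the east; separation 106.5°.

106.5° east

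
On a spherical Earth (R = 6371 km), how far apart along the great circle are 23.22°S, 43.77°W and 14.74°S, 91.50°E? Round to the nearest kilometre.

13575 km

Δλ = 91.50 − -43.77 = 135.27°.
Δφ = -14.74 − -23.22 = 8.48°.
a = sin²(Δφ/2) + cos φ₁ · cos φ₂ · sin²(Δλ/2) = 0.765542.
c = 2·atan2(√a, √(1−a)) = 2.13068 rad → d = 6371·c ≈ 13574.54 km.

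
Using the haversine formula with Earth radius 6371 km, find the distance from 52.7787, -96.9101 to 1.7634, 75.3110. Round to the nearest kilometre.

13907 km

Δλ = 75.3110 − -96.9101 = 172.2211°.
Δφ = 1.7634 − 52.7787 = -51.0153°.
a = sin²(Δφ/2) + cos φ₁ · cos φ₂ · sin²(Δλ/2) = 0.787270.
c = 2·atan2(√a, √(1−a)) = 2.18284 rad → d = 6371·c ≈ 13906.87 km.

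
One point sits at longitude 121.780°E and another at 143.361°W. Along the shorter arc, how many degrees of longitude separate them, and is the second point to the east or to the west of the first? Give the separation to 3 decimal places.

Raw difference: -143.361 − 121.780 = -265.141°.
Normalise into (−180°, 180°]: -265.141° + 360° = 94.859°.
Positive ⇒ the second point lies to the east; separation 94.859°.

94.859° east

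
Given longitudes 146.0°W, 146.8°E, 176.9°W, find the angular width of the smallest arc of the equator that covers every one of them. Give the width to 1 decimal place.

Sort the longitudes: -176.9°, -146.0°, +146.8°.
Eastward gaps between consecutive values (wrapping around): 30.9°, 292.8°, 36.3°.
Largest gap = 292.8° ⇒ minimal covering band is its complement: 360° − 292.8° = 67.2°.
Band runs from +146.8° eastward to -146.0°, crossing the antimeridian.

67.2°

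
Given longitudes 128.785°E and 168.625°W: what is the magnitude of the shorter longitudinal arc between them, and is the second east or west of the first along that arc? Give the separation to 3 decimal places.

62.590° east

Raw difference: -168.625 − 128.785 = -297.41°.
Normalise into (−180°, 180°]: -297.41° + 360° = 62.59°.
Positive ⇒ the second point lies to the east; separation 62.590°.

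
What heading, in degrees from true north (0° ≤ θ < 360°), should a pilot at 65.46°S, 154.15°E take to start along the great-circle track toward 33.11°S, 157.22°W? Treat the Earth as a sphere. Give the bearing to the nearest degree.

66°

Δλ = -157.22 − 154.15 = -311.37°; wrapped into (−180°, 180°]: 48.63°.
θ = atan2( sin Δλ · cos φ₂ , cos φ₁ · sin φ₂ − sin φ₁ · cos φ₂ · cos Δλ )
  = atan2(0.62860, 0.27672) = 66.240° → normalised to [0°, 360°): 66.240°.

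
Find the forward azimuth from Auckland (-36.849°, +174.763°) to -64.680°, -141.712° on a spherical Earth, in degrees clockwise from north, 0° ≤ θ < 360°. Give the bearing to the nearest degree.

151°

Δλ = -141.712 − 174.763 = -316.475°; wrapped into (−180°, 180°]: 43.525°.
θ = atan2( sin Δλ · cos φ₂ , cos φ₁ · sin φ₂ − sin φ₁ · cos φ₂ · cos Δλ )
  = atan2(0.29453, -0.53738) = 151.274° → normalised to [0°, 360°): 151.274°.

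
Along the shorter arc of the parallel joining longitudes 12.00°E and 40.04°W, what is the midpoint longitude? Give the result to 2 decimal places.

14.02°W

Signed shortest Δλ from +12.00° to -40.04° is -52.04°.
Midpoint longitude = +12.00° + (-52.04°)/2 = +12.00° − 26.02° = -14.02°.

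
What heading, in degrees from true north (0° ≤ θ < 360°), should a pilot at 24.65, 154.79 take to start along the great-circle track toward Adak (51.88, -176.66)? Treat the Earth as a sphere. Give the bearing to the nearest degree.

31°

Δλ = -176.66 − 154.79 = -331.45°; wrapped into (−180°, 180°]: 28.55°.
θ = atan2( sin Δλ · cos φ₂ , cos φ₁ · sin φ₂ − sin φ₁ · cos φ₂ · cos Δλ )
  = atan2(0.29503, 0.48887) = 31.111° → normalised to [0°, 360°): 31.111°.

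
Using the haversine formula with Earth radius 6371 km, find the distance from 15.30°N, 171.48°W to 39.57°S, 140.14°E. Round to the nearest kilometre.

7894 km

Δλ = 140.14 − -171.48 = 311.62°; wrapped into (−180°, 180°]: -48.38°.
Δφ = -39.57 − 15.30 = -54.87°.
a = sin²(Δφ/2) + cos φ₁ · cos φ₂ · sin²(Δλ/2) = 0.337126.
c = 2·atan2(√a, √(1−a)) = 1.23899 rad → d = 6371·c ≈ 7893.63 km.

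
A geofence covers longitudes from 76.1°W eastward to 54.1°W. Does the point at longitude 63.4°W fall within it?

Band width going east from -76.1° to -54.1°: ((-54.1 − -76.1) mod 360) = 22.0°.
Offset of -63.4° east of the west edge: ((-63.4 − -76.1) mod 360) = 12.7°.
12.7° ≤ 22.0° ⇒ inside.

Yes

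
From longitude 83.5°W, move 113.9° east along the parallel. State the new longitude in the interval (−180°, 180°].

Start at -83.5°; shift +113.9° → +30.4°.
+30.4° already lies in (−180°, 180°].

30.4°E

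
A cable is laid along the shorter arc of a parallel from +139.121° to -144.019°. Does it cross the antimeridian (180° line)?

Yes

Naïve |-144.019 − 139.121| = 283.14° > 180°, so the shorter arc goes the other way round — across 180°.
Signed shortest Δλ = ((-144.019 − 139.121 + 180) mod 360) − 180 = 76.86°.
Going east by 76.86° from +139.121° passes through 180° before reaching -144.019°.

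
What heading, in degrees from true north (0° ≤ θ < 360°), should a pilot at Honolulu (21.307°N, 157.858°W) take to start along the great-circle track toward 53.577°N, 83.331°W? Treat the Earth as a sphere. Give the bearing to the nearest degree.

Δλ = -83.331 − -157.858 = 74.527°.
θ = atan2( sin Δλ · cos φ₂ , cos φ₁ · sin φ₂ − sin φ₁ · cos φ₂ · cos Δλ )
  = atan2(0.57222, 0.69210) = 39.584° → normalised to [0°, 360°): 39.584°.

40°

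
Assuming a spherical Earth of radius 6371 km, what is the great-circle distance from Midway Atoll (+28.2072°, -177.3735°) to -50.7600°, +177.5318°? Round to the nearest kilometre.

8795 km

Δλ = 177.5318 − -177.3735 = 354.9053°; wrapped into (−180°, 180°]: -5.0947°.
Δφ = -50.7600 − 28.2072 = -78.9672°.
a = sin²(Δφ/2) + cos φ₁ · cos φ₂ · sin²(Δλ/2) = 0.405416.
c = 2·atan2(√a, √(1−a)) = 1.38048 rad → d = 6371·c ≈ 8795.04 km.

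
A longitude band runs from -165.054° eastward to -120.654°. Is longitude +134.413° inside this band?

Band width going east from -165.054° to -120.654°: ((-120.654 − -165.054) mod 360) = 44.400°.
Offset of +134.413° east of the west edge: ((134.413 − -165.054) mod 360) = 299.467°.
299.467° > 44.400° ⇒ outside.

No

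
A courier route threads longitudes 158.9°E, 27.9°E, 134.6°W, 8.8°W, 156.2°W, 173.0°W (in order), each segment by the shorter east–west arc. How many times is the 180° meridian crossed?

0

Leg 1: +158.9° → +27.9°, shortest Δλ = -131.0° (west) — does not cross 180°.
Leg 2: +27.9° → -134.6°, shortest Δλ = -162.5° (west) — does not cross 180°.
Leg 3: -134.6° → -8.8°, shortest Δλ = 125.8° (east) — does not cross 180°.
Leg 4: -8.8° → -156.2°, shortest Δλ = -147.4° (west) — does not cross 180°.
Leg 5: -156.2° → -173.0°, shortest Δλ = -16.8° (west) — does not cross 180°.
Total crossings: 0.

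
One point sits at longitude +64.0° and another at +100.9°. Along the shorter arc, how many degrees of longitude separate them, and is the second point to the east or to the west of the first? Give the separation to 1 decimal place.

Raw difference: 100.9 − 64.0 = 36.9°.
Normalise into (−180°, 180°]: 36.9° stays 36.9°.
Positive ⇒ the second point lies to the east; separation 36.9°.

36.9° east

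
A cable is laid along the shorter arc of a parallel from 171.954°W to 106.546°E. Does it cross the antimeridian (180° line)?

Yes

Naïve |106.546 − -171.954| = 278.5° > 180°, so the shorter arc goes the other way round — across 180°.
Signed shortest Δλ = ((106.546 − -171.954 + 180) mod 360) − 180 = -81.5°.
Going west by 81.5° from -171.954° passes through 180° before reaching +106.546°.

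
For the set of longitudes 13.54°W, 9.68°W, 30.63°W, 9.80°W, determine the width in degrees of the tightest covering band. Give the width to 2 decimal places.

Sort the longitudes: -30.63°, -13.54°, -9.80°, -9.68°.
Eastward gaps between consecutive values (wrapping around): 17.09°, 3.74°, 0.12°, 339.05°.
Largest gap = 339.05° ⇒ minimal covering band is its complement: 360° − 339.05° = 20.95°.
Band runs from -30.63° eastward to -9.68°.

20.95°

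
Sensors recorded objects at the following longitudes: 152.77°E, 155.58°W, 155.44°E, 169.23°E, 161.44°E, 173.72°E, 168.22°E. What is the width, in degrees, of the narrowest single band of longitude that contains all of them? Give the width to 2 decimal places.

Sort the longitudes: -155.58°, +152.77°, +155.44°, +161.44°, +168.22°, +169.23°, +173.72°.
Eastward gaps between consecutive values (wrapping around): 308.35°, 2.67°, 6.00°, 6.78°, 1.01°, 4.49°, 30.70°.
Largest gap = 308.35° ⇒ minimal covering band is its complement: 360° − 308.35° = 51.65°.
Band runs from +152.77° eastward to -155.58°, crossing the antimeridian.

51.65°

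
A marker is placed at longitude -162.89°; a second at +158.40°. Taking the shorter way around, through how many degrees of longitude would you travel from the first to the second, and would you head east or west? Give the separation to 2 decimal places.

Raw difference: 158.40 − -162.89 = 321.29°.
Normalise into (−180°, 180°]: 321.29° − 360° = -38.71°.
Negative ⇒ the second point lies to the west; separation 38.71°.

38.71° west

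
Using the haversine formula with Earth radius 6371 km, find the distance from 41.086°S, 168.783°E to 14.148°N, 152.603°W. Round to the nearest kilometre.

7313 km

Δλ = -152.603 − 168.783 = -321.386°; wrapped into (−180°, 180°]: 38.614°.
Δφ = 14.148 − -41.086 = 55.234°.
a = sin²(Δφ/2) + cos φ₁ · cos φ₂ · sin²(Δλ/2) = 0.294782.
c = 2·atan2(√a, √(1−a)) = 1.14786 rad → d = 6371·c ≈ 7313.04 km.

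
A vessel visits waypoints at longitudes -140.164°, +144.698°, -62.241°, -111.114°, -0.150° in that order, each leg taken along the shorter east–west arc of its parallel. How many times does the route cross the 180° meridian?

2

Leg 1: -140.164° → +144.698°, shortest Δλ = -75.138° (west) — crosses 180°.
Leg 2: +144.698° → -62.241°, shortest Δλ = 153.061° (east) — crosses 180°.
Leg 3: -62.241° → -111.114°, shortest Δλ = -48.873° (west) — does not cross 180°.
Leg 4: -111.114° → -0.150°, shortest Δλ = 110.964° (east) — does not cross 180°.
Total crossings: 2.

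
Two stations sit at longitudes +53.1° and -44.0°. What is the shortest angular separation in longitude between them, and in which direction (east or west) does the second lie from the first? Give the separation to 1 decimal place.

Raw difference: -44.0 − 53.1 = -97.1°.
Normalise into (−180°, 180°]: -97.1° stays -97.1°.
Negative ⇒ the second point lies to the west; separation 97.1°.

97.1° west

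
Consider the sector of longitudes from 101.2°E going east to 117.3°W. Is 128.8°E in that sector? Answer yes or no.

Yes

Band width going east from +101.2° to -117.3°: ((-117.3 − 101.2) mod 360) = 141.5°.
Offset of +128.8° east of the west edge: ((128.8 − 101.2) mod 360) = 27.6°.
27.6° ≤ 141.5° ⇒ inside.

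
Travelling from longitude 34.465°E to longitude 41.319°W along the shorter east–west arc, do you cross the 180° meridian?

Signed shortest Δλ = ((-41.319 − 34.465 + 180) mod 360) − 180 = -75.784°.
Going west by 75.784° from +34.465° reaches -41.319° without touching 180°.

No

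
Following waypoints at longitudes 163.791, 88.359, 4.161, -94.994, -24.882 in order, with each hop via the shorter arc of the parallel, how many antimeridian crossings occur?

0

Leg 1: +163.791° → +88.359°, shortest Δλ = -75.432° (west) — does not cross 180°.
Leg 2: +88.359° → +4.161°, shortest Δλ = -84.198° (west) — does not cross 180°.
Leg 3: +4.161° → -94.994°, shortest Δλ = -99.155° (west) — does not cross 180°.
Leg 4: -94.994° → -24.882°, shortest Δλ = 70.112° (east) — does not cross 180°.
Total crossings: 0.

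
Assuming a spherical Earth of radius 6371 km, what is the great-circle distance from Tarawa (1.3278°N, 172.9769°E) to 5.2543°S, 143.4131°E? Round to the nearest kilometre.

Δλ = 143.4131 − 172.9769 = -29.5638°.
Δφ = -5.2543 − 1.3278 = -6.5821°.
a = sin²(Δφ/2) + cos φ₁ · cos φ₂ · sin²(Δλ/2) = 0.068101.
c = 2·atan2(√a, √(1−a)) = 0.52804 rad → d = 6371·c ≈ 3364.13 km.

3364 km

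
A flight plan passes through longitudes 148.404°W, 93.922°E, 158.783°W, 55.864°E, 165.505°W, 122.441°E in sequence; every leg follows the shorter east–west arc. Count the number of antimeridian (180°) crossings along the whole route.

Leg 1: -148.404° → +93.922°, shortest Δλ = -117.674° (west) — crosses 180°.
Leg 2: +93.922° → -158.783°, shortest Δλ = 107.295° (east) — crosses 180°.
Leg 3: -158.783° → +55.864°, shortest Δλ = -145.353° (west) — crosses 180°.
Leg 4: +55.864° → -165.505°, shortest Δλ = 138.631° (east) — crosses 180°.
Leg 5: -165.505° → +122.441°, shortest Δλ = -72.054° (west) — crosses 180°.
Total crossings: 5.

5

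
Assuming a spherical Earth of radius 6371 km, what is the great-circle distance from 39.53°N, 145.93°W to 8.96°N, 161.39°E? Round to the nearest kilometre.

Δλ = 161.39 − -145.93 = 307.32°; wrapped into (−180°, 180°]: -52.68°.
Δφ = 8.96 − 39.53 = -30.57°.
a = sin²(Δφ/2) + cos φ₁ · cos φ₂ · sin²(Δλ/2) = 0.219485.
c = 2·atan2(√a, √(1−a)) = 0.97517 rad → d = 6371·c ≈ 6212.78 km.

6213 km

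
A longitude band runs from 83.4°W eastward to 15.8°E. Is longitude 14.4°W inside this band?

Yes

Band width going east from -83.4° to +15.8°: ((15.8 − -83.4) mod 360) = 99.2°.
Offset of -14.4° east of the west edge: ((-14.4 − -83.4) mod 360) = 69.0°.
69.0° ≤ 99.2° ⇒ inside.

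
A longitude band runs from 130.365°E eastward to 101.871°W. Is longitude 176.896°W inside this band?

Yes

Band width going east from +130.365° to -101.871°: ((-101.871 − 130.365) mod 360) = 127.764°.
Offset of -176.896° east of the west edge: ((-176.896 − 130.365) mod 360) = 52.739°.
52.739° ≤ 127.764° ⇒ inside.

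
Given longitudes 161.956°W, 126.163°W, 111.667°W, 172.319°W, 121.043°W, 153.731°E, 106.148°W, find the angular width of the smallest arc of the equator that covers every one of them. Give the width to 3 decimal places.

100.121°

Sort the longitudes: -172.319°, -161.956°, -126.163°, -121.043°, -111.667°, -106.148°, +153.731°.
Eastward gaps between consecutive values (wrapping around): 10.363°, 35.793°, 5.120°, 9.376°, 5.519°, 259.879°, 33.950°.
Largest gap = 259.879° ⇒ minimal covering band is its complement: 360° − 259.879° = 100.121°.
Band runs from +153.731° eastward to -106.148°, crossing the antimeridian.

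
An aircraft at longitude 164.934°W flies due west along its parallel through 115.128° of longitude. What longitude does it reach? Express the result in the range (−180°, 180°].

Start at -164.934°; shift −115.128° → -280.062°.
-280.062° lies outside (−180°, 180°]; add 360° → +79.938°.

79.938°E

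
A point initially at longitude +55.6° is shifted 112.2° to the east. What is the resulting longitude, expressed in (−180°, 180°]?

+167.8°

Start at +55.6°; shift +112.2° → +167.8°.
+167.8° already lies in (−180°, 180°].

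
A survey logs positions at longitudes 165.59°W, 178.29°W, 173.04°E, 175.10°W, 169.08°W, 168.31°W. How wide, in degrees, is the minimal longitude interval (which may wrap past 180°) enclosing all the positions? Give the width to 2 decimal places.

Sort the longitudes: -178.29°, -175.10°, -169.08°, -168.31°, -165.59°, +173.04°.
Eastward gaps between consecutive values (wrapping around): 3.19°, 6.02°, 0.77°, 2.72°, 338.63°, 8.67°.
Largest gap = 338.63° ⇒ minimal covering band is its complement: 360° − 338.63° = 21.37°.
Band runs from +173.04° eastward to -165.59°, crossing the antimeridian.

21.37°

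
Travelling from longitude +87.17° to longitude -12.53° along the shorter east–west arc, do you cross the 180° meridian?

No

Signed shortest Δλ = ((-12.53 − 87.17 + 180) mod 360) − 180 = -99.7°.
Going west by 99.7° from +87.17° reaches -12.53° without touching 180°.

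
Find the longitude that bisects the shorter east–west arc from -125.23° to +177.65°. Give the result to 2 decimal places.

-153.79°

Signed shortest Δλ from -125.23° to +177.65° is -57.12°.
Midpoint longitude = -125.23° + (-57.12°)/2 = -125.23° − 28.56° = -153.79°.
(The naïve average (-125.23 + +177.65)/2 = 26.21° is on the wrong side of the globe.)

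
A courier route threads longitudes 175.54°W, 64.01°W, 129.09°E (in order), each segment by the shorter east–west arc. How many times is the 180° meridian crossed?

1

Leg 1: -175.54° → -64.01°, shortest Δλ = 111.53° (east) — does not cross 180°.
Leg 2: -64.01° → +129.09°, shortest Δλ = -166.9° (west) — crosses 180°.
Total crossings: 1.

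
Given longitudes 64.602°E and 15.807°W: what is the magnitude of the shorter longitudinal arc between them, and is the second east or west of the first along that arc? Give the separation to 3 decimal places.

80.409° west

Raw difference: -15.807 − 64.602 = -80.409°.
Normalise into (−180°, 180°]: -80.409° stays -80.409°.
Negative ⇒ the second point lies to the west; separation 80.409°.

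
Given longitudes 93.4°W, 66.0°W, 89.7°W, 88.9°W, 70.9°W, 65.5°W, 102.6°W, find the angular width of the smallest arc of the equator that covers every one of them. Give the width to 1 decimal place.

37.1°

Sort the longitudes: -102.6°, -93.4°, -89.7°, -88.9°, -70.9°, -66.0°, -65.5°.
Eastward gaps between consecutive values (wrapping around): 9.2°, 3.7°, 0.8°, 18.0°, 4.9°, 0.5°, 322.9°.
Largest gap = 322.9° ⇒ minimal covering band is its complement: 360° − 322.9° = 37.1°.
Band runs from -102.6° eastward to -65.5°.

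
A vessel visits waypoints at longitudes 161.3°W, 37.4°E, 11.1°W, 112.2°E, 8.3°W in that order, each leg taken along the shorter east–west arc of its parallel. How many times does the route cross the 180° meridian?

1

Leg 1: -161.3° → +37.4°, shortest Δλ = -161.3° (west) — crosses 180°.
Leg 2: +37.4° → -11.1°, shortest Δλ = -48.5° (west) — does not cross 180°.
Leg 3: -11.1° → +112.2°, shortest Δλ = 123.3° (east) — does not cross 180°.
Leg 4: +112.2° → -8.3°, shortest Δλ = -120.5° (west) — does not cross 180°.
Total crossings: 1.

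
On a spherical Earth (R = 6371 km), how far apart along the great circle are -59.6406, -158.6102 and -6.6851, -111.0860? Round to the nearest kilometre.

7109 km

Δλ = -111.0860 − -158.6102 = 47.5242°.
Δφ = -6.6851 − -59.6406 = 52.9555°.
a = sin²(Δφ/2) + cos φ₁ · cos φ₂ · sin²(Δλ/2) = 0.280285.
c = 2·atan2(√a, √(1−a)) = 1.11583 rad → d = 6371·c ≈ 7108.97 km.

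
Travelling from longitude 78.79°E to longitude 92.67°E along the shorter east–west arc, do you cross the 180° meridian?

No

Signed shortest Δλ = ((92.67 − 78.79 + 180) mod 360) − 180 = 13.88°.
Going east by 13.88° from +78.79° reaches +92.67° without touching 180°.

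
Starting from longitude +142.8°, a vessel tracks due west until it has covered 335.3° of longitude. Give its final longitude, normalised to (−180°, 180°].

Start at +142.8°; shift −335.3° → -192.5°.
-192.5° lies outside (−180°, 180°]; add 360° → +167.5°.

+167.5°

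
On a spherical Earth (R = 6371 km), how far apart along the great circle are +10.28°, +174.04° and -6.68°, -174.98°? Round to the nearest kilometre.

Δλ = -174.98 − 174.04 = -349.02°; wrapped into (−180°, 180°]: 10.98°.
Δφ = -6.68 − 10.28 = -16.96°.
a = sin²(Δφ/2) + cos φ₁ · cos φ₂ · sin²(Δλ/2) = 0.030691.
c = 2·atan2(√a, √(1−a)) = 0.35219 rad → d = 6371·c ≈ 2243.82 km.

2244 km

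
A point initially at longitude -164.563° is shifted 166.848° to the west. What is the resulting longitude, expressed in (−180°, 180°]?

Start at -164.563°; shift −166.848° → -331.411°.
-331.411° lies outside (−180°, 180°]; add 360° → +28.589°.

+28.589°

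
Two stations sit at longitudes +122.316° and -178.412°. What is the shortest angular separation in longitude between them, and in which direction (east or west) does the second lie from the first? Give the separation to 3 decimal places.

Raw difference: -178.412 − 122.316 = -300.728°.
Normalise into (−180°, 180°]: -300.728° + 360° = 59.272°.
Positive ⇒ the second point lies to the east; separation 59.272°.

59.272° east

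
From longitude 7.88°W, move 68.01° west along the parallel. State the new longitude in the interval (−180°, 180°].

Start at -7.88°; shift −68.01° → -75.89°.
-75.89° already lies in (−180°, 180°].

75.89°W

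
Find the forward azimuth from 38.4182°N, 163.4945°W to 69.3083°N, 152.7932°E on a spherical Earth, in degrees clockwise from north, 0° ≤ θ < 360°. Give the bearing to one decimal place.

337.0°

Δλ = 152.7932 − -163.4945 = 316.2877°; wrapped into (−180°, 180°]: -43.7123°.
θ = atan2( sin Δλ · cos φ₂ , cos φ₁ · sin φ₂ − sin φ₁ · cos φ₂ · cos Δλ )
  = atan2(-0.24417, 0.57425) = -23.035° → normalised to [0°, 360°): 336.965°.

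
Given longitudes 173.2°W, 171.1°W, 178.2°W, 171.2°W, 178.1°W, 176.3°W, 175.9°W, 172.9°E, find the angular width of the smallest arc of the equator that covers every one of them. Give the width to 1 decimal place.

16.0°

Sort the longitudes: -178.2°, -178.1°, -176.3°, -175.9°, -173.2°, -171.2°, -171.1°, +172.9°.
Eastward gaps between consecutive values (wrapping around): 0.1°, 1.8°, 0.4°, 2.7°, 2.0°, 0.1°, 344.0°, 8.9°.
Largest gap = 344.0° ⇒ minimal covering band is its complement: 360° − 344.0° = 16.0°.
Band runs from +172.9° eastward to -171.1°, crossing the antimeridian.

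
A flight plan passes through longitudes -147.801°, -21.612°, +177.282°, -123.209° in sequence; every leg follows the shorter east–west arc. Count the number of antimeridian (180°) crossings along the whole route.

2

Leg 1: -147.801° → -21.612°, shortest Δλ = 126.189° (east) — does not cross 180°.
Leg 2: -21.612° → +177.282°, shortest Δλ = -161.106° (west) — crosses 180°.
Leg 3: +177.282° → -123.209°, shortest Δλ = 59.509° (east) — crosses 180°.
Total crossings: 2.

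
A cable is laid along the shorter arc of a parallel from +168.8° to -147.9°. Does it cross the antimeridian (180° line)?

Yes

Naïve |-147.9 − 168.8| = 316.7° > 180°, so the shorter arc goes the other way round — across 180°.
Signed shortest Δλ = ((-147.9 − 168.8 + 180) mod 360) − 180 = 43.3°.
Going east by 43.3° from +168.8° passes through 180° before reaching -147.9°.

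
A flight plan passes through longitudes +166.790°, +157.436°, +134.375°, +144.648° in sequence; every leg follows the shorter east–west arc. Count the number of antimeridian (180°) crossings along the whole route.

0

Leg 1: +166.790° → +157.436°, shortest Δλ = -9.354° (west) — does not cross 180°.
Leg 2: +157.436° → +134.375°, shortest Δλ = -23.061° (west) — does not cross 180°.
Leg 3: +134.375° → +144.648°, shortest Δλ = 10.273° (east) — does not cross 180°.
Total crossings: 0.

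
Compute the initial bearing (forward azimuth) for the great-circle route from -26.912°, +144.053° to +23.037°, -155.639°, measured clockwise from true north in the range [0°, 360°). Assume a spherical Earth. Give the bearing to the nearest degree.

Δλ = -155.639 − 144.053 = -299.692°; wrapped into (−180°, 180°]: 60.308°.
θ = atan2( sin Δλ · cos φ₂ , cos φ₁ · sin φ₂ − sin φ₁ · cos φ₂ · cos Δλ )
  = atan2(0.79942, 0.55527) = 55.217° → normalised to [0°, 360°): 55.217°.

55°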